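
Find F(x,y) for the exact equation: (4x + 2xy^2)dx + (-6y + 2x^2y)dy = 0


Check exactness: ∂M/∂y = 4xy and ∂N/∂x = 4xy; equal, so the equation is exact.
Integrate M with respect to x (treating y as constant): ∫M dx = 2x^2 + x^2y^2 + h(y).
Differentiate w.r.t. y and set equal to N: the x-dependent terms already match, leaving h'(y) = -6y. Integrate: h(y) = -3y^2.
So F(x,y) = -3y^2 + 2x^2 + x^2y^2.
General solution: -3y^2 + 2x^2 + x^2y^2 = C.


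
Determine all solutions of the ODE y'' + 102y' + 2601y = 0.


Characteristic equation: r² + 102r + 2601 = 0, i.e. (r + 51)² = 0.
Repeated root r = -51; include an x factor for the second linearly independent solution.
General solution: y = (C₁ + C₂x)e^(-51x).


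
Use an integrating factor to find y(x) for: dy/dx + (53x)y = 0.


P(x) = 53x ⇒ μ = e^((53/2)x²).
Q(x) = 0 so μ y is constant: y = Ce^(-(53/2)x²).


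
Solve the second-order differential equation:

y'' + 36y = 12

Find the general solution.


Homogeneous part: r² + 36 = 0 ⇒ r = ±6i, so y_h = C₁cos(6x) + C₂sin(6x).
Try constant y_p = A; plug in: 36A = 12 ⇒ A = 1/3.
General solution: y = C₁cos(6x) + C₂sin(6x) + 1/3.


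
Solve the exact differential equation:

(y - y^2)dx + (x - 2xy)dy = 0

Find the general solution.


Check exactness: ∂M/∂y = 1 - 2y and ∂N/∂x = 1 - 2y; equal, so the equation is exact.
Integrate M with respect to x (treating y as constant): ∫M dx = xy - xy^2 + h(y).
Differentiate w.r.t. y and set equal to N: all terms match, so h'(y) = 0 and h is a constant absorbed into C.
General solution: xy - xy^2 = C.


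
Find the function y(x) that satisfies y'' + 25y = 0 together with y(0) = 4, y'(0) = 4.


Characteristic roots of r² + 25 = 0 are ±5i, so y = C₁cos(5x) + C₂sin(5x).
Apply y(0) = 4: C₁ = 4. Differentiate and apply y'(0) = 4: 5·C₂ = 4, so C₂ = 4/5.
Particular solution: y = 4cos(5x) + (4/5)sin(5x).


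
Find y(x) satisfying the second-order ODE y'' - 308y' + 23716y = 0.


Characteristic equation: r² - 308r + 23716 = 0, i.e. (r - 154)² = 0.
Repeated root r = 154; include an x factor for the second linearly independent solution.
General solution: y = (C₁ + C₂x)e^(154x).


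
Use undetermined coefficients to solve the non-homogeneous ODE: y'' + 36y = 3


Homogeneous part: r² + 36 = 0 ⇒ r = ±6i, so y_h = C₁cos(6x) + C₂sin(6x).
Try constant y_p = A; plug in: 36A = 3 ⇒ A = 1/12.
General solution: y = C₁cos(6x) + C₂sin(6x) + 1/12.


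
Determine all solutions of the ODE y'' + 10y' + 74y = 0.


Characteristic equation: r² + 10r + 74 = 0.
Discriminant is negative; roots r = -5 ± 7i (complex conjugate pair).
General solution uses e^(α x)(C₁ cos(β x) + C₂ sin(β x)): y = e^(-5x)(C₁cos(7x) + C₂sin(7x)).


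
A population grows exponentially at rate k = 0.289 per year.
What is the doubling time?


Exponential growth: P(t) = P₀ e^(0.289t). Set P(t)/P₀ = 2: e^(0.289t) = 2.
Solve: t = ln(2)/0.289 ≈ 2.40 years.


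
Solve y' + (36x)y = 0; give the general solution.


P(x) = 36x ⇒ μ = e^(18x²).
Q(x) = 0 so μ y is constant: y = Ce^(-18x²).


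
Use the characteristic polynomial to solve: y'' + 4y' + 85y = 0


Characteristic equation: r² + 4r + 85 = 0.
Discriminant is negative; roots r = -2 ± 9i (complex conjugate pair).
General solution uses e^(α x)(C₁ cos(β x) + C₂ sin(β x)): y = e^(-2x)(C₁cos(9x) + C₂sin(9x)).


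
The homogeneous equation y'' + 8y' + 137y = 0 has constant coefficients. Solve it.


Characteristic equation: r² + 8r + 137 = 0.
Discriminant is negative; roots r = -4 ± 11i (complex conjugate pair).
General solution uses e^(α x)(C₁ cos(β x) + C₂ sin(β x)): y = e^(-4x)(C₁cos(11x) + C₂sin(11x)).


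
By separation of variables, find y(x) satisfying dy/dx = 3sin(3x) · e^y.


Separate: e^(-y) dy = 3sin(3x) dx.
Integrate: -e^(-y) = -cos(3x) + C₀.
Rearrange: e^(-y) = cos(3x) + C.


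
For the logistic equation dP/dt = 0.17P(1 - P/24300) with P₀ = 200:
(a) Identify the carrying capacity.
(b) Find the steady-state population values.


Logistic ODE dP/dt = 0.17P(1 - P/24300) has equilibria where dP/dt = 0, i.e. P = 0 or P = 24300.
The coefficient (1 - P/K) = 0 when P = K, identifying K = 24300 as the carrying capacity.
(a) K = 24300; (b) equilibria P = 0 and P = 24300.


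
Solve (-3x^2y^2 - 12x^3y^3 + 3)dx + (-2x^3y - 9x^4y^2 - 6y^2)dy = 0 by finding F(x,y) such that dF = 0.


Check exactness: ∂M/∂y = -6x^2y - 36x^3y^2 and ∂N/∂x = -6x^2y - 36x^3y^2; equal, so the equation is exact.
Integrate M with respect to x (treating y as constant): ∫M dx = -x^3y^2 - 3x^4y^3 + 3x + h(y).
Differentiate w.r.t. y and set equal to N: the x-dependent terms already match, leaving h'(y) = -6y^2. Integrate: h(y) = -2y^3.
So F(x,y) = -x^3y^2 - 3x^4y^3 + 3x - 2y^3.
General solution: -x^3y^2 - 3x^4y^3 + 3x - 2y^3 = C.


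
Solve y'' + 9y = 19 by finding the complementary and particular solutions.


Homogeneous part: r² + 9 = 0 ⇒ r = ±3i, so y_h = C₁cos(3x) + C₂sin(3x).
Try constant y_p = A; plug in: 9A = 19 ⇒ A = 19/9.
General solution: y = C₁cos(3x) + C₂sin(3x) + 19/9.


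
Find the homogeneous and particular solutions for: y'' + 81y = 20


Homogeneous part: r² + 81 = 0 ⇒ r = ±9i, so y_h = C₁cos(9x) + C₂sin(9x).
Try constant y_p = A; plug in: 81A = 20 ⇒ A = 20/81.
General solution: y = C₁cos(9x) + C₂sin(9x) + 20/81.


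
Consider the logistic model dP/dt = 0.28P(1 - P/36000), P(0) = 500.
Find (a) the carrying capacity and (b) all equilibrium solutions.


Logistic ODE dP/dt = 0.28P(1 - P/36000) has equilibria where dP/dt = 0, i.e. P = 0 or P = 36000.
The coefficient (1 - P/K) = 0 when P = K, identifying K = 36000 as the carrying capacity.
(a) K = 36000; (b) equilibria P = 0 and P = 36000.


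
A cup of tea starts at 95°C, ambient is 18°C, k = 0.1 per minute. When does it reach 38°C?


From T(t) = T_a + (T₀ - T_a)e^(-kt), set T(t) = 38:
(38 - 18) / (95 - 18) = e^(-0.1t), so t = -ln(0.260)/0.1 ≈ 13.5 minutes.


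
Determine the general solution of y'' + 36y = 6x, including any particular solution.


Homogeneous: r² + 36 = 0 ⇒ r = ±6i, y_h = C₁cos(6x) + C₂sin(6x).
Polynomial forcing; try y_p = Ax + B. Then y_p'' + 36 y_p = 36(Ax + B) = 6x, so B = 0 and A = 1/6.
General solution: y = C₁cos(6x) + C₂sin(6x) + (1/6)x.


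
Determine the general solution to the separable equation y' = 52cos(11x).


g(y) = 1, so integrate directly: y = ∫ 52cos(11x) dx = (52/11)sin(11x) + C.


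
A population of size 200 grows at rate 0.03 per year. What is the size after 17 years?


The ODE dP/dt = 0.03P has solution P(t) = P(0)e^(0.03t).
Substitute P(0) = 200 and t = 17: P(17) = 200 e^(0.51) ≈ 333.


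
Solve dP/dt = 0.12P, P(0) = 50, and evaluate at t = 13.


The ODE dP/dt = 0.12P has solution P(t) = P(0)e^(0.12t).
Substitute P(0) = 50 and t = 13: P(13) = 50 e^(1.56) ≈ 238.


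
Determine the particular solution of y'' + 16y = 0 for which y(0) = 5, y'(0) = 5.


Characteristic roots of r² + 16 = 0 are ±4i, so y = C₁cos(4x) + C₂sin(4x).
Apply y(0) = 5: C₁ = 5. Differentiate and apply y'(0) = 5: 4·C₂ = 5, so C₂ = 5/4.
Particular solution: y = 5cos(4x) + (5/4)sin(4x).


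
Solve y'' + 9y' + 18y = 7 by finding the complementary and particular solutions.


Characteristic roots of r² + 9r + 18 = 0 are -6, -3.
y_h = C₁e^(-6x) + C₂e^(-3x).
Constant forcing; try y_p = A. Then 18A = 7 ⇒ A = 7/18.
General solution: y = C₁e^(-6x) + C₂e^(-3x) + 7/18.


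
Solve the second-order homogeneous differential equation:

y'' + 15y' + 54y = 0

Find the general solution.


Characteristic equation: r² + 15r + 54 = 0.
Factor: (r + 9)(r + 6) = 0 ⇒ r = -9, -6 (distinct real).
General solution: y = C₁e^(-9x) + C₂e^(-6x).


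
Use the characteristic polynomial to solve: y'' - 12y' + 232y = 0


Characteristic equation: r² - 12r + 232 = 0.
Discriminant is negative; roots r = 6 ± 14i (complex conjugate pair).
General solution uses e^(α x)(C₁ cos(β x) + C₂ sin(β x)): y = e^(6x)(C₁cos(14x) + C₂sin(14x)).


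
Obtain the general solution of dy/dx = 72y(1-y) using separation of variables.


Separate: dy/[y(1-y)] = 72 dx.
Partial fractions: 1/[y(1-y)] = 1/y + 1/(1-y).
Integrate: ln|y/(1-y)| = 72x + C₀.
Solve for y: y = 1/(1 + Ce^(-72x)).


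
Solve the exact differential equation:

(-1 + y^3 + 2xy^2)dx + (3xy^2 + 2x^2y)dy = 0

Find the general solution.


Check exactness: ∂M/∂y = 3y^2 + 4xy and ∂N/∂x = 3y^2 + 4xy; equal, so the equation is exact.
Integrate M with respect to x (treating y as constant): ∫M dx = -x + xy^3 + x^2y^2 + h(y).
Differentiate w.r.t. y and set equal to N: all terms match, so h'(y) = 0 and h is a constant absorbed into C.
General solution: -x + xy^3 + x^2y^2 = C.


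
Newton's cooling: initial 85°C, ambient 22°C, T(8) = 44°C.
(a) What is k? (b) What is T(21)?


Newton's law: T(t) = T_a + (T₀ - T_a)e^(-kt).
(a) Use T(8) = 44: (44 - 22)/(85 - 22) = e^(-k·8), so k = -ln(0.349)/8 ≈ 0.1315.
(b) Apply k to t = 21: T(21) = 22 + (63)e^(-2.762) ≈ 26.0°C.


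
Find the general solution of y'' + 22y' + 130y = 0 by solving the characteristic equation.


Characteristic equation: r² + 22r + 130 = 0.
Discriminant is negative; roots r = -11 ± 3i (complex conjugate pair).
General solution uses e^(α x)(C₁ cos(β x) + C₂ sin(β x)): y = e^(-11x)(C₁cos(3x) + C₂sin(3x)).


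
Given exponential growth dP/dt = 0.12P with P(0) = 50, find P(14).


The ODE dP/dt = 0.12P has solution P(t) = P(0)e^(0.12t).
Substitute P(0) = 50 and t = 14: P(14) = 50 e^(1.68) ≈ 268.


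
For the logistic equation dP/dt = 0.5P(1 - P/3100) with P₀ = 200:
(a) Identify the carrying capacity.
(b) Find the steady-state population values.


Logistic ODE dP/dt = 0.5P(1 - P/3100) has equilibria where dP/dt = 0, i.e. P = 0 or P = 3100.
The coefficient (1 - P/K) = 0 when P = K, identifying K = 3100 as the carrying capacity.
(a) K = 3100; (b) equilibria P = 0 and P = 3100.


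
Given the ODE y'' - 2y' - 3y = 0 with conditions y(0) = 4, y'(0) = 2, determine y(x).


Characteristic roots of r² - 2r - 3 = 0 are -1, 3.
General solution y = c₁ e^(-x) + c₂ e^(3x).
Apply y(0) = 4: c₁ + c₂ = 4. Apply y'(0) = 2: -1 c₁ + 3 c₂ = 2.
Solve: c₁ = 5/2, c₂ = 3/2.
Particular solution: y = (5/2)e^(-x) + (3/2)e^(3x).


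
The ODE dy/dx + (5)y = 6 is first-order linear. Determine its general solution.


P(x) = 5, Q(x) = 6; integrating factor μ = e^(5x).
(μ y)' = 6e^(5x) ⇒ μ y = (6/5)e^(5x) + C.
Divide by μ: y = 6/5 + Ce^(-5x).


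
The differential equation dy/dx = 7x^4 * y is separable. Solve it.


Separate variables: dy/y = 7x^4 dx.
Integrate: ln|y| = (7/5)x^5 + C₀.
Exponentiate: y = Ce^((7/5)x^5).


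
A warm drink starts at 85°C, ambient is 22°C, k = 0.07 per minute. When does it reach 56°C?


From T(t) = T_a + (T₀ - T_a)e^(-kt), set T(t) = 56:
(56 - 22) / (85 - 22) = e^(-0.07t), so t = -ln(0.540)/0.07 ≈ 8.8 minutes.


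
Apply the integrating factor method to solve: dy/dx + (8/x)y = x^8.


P(x) = 8/x ⇒ μ = x^8.
(x^8 y)' = x^16 ⇒ x^8 y = x^17/(17) + C.
Solve for y: y = (1/17)x^9 + C/x^8.


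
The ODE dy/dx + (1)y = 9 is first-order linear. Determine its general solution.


P(x) = 1, Q(x) = 9; integrating factor μ = e^(x).
(μ y)' = 9e^(x) ⇒ μ y = 9e^(x) + C.
Divide by μ: y = 9 + Ce^(-x).


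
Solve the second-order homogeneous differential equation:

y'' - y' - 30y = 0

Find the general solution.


Characteristic equation: r² - r - 30 = 0.
Factor: (r - 6)(r + 5) = 0 ⇒ r = 6, -5 (distinct real).
General solution: y = C₁e^(6x) + C₂e^(-5x).


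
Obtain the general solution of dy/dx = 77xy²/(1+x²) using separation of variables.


Separate: dy/y² = 77x/(1+x²) dx.
Integrate LHS: ∫ dy/y² = -1/y.
Integrate RHS via u = 1+x²: (77/2)ln(1+x²) + C.
Result: -1/y = (77/2)ln(1+x²) + C.


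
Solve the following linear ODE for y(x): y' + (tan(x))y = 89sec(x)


P(x) = tan(x) ⇒ μ = e^(∫tan(x)dx) = sec(x).
(sec(x) y)' = 89sec²(x) ⇒ sec(x) y = 89tan(x) + C.
Multiply by cos(x): y = 89sin(x) + C·cos(x).


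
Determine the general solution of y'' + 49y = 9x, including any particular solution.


Homogeneous: r² + 49 = 0 ⇒ r = ±7i, y_h = C₁cos(7x) + C₂sin(7x).
Polynomial forcing; try y_p = Ax + B. Then y_p'' + 49 y_p = 49(Ax + B) = 9x, so B = 0 and A = 9/49.
General solution: y = C₁cos(7x) + C₂sin(7x) + (9/49)x.


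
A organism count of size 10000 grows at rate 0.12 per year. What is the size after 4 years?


The ODE dP/dt = 0.12P has solution P(t) = P(0)e^(0.12t).
Substitute P(0) = 10000 and t = 4: P(4) = 10000 e^(0.48) ≈ 16161.


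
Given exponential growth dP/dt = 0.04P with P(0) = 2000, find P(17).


The ODE dP/dt = 0.04P has solution P(t) = P(0)e^(0.04t).
Substitute P(0) = 2000 and t = 17: P(17) = 2000 e^(0.68) ≈ 3948.


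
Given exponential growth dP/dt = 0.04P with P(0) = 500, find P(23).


The ODE dP/dt = 0.04P has solution P(t) = P(0)e^(0.04t).
Substitute P(0) = 500 and t = 23: P(23) = 500 e^(0.92) ≈ 1255.


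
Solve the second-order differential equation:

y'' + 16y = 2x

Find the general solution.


Homogeneous: r² + 16 = 0 ⇒ r = ±4i, y_h = C₁cos(4x) + C₂sin(4x).
Polynomial forcing; try y_p = Ax + B. Then y_p'' + 16 y_p = 16(Ax + B) = 2x, so B = 0 and A = 1/8.
General solution: y = C₁cos(4x) + C₂sin(4x) + (1/8)x.


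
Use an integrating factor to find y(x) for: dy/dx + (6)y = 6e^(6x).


P(x) = 6 ⇒ μ = e^(6x).
(μ y)' = 6e^(12x) ⇒ μ y = (6/12)e^(12x) + C.
Divide by μ: y = (1/2)e^(6x) + Ce^(-6x).


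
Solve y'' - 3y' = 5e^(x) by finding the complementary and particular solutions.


Characteristic roots of r² - 3r = 0 are 3, 0.
y_h = C₁e^(3x) + C₂.
Forcing exponent 1 is not a characteristic root; try y_p = Ae^(x).
Substitute: A·(1 + (-3)·1 + (0)) = A·-2 = 5, so A = -5/2.
General solution: y = C₁e^(3x) + C₂ - (5/2)e^(x).


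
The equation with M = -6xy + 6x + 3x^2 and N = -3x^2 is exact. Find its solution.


Check exactness: ∂M/∂y = -6x and ∂N/∂x = -6x; equal, so the equation is exact.
Integrate M with respect to x (treating y as constant): ∫M dx = -3x^2y + 3x^2 + x^3 + h(y).
Differentiate w.r.t. y and set equal to N: all terms match, so h'(y) = 0 and h is a constant absorbed into C.
General solution: -3x^2y + 3x^2 + x^3 = C.


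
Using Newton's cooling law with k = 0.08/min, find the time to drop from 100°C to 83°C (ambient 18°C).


From T(t) = T_a + (T₀ - T_a)e^(-kt), set T(t) = 83:
(83 - 18) / (100 - 18) = e^(-0.08t), so t = -ln(0.793)/0.08 ≈ 2.9 minutes.


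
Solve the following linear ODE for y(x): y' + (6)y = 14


P(x) = 6, Q(x) = 14; integrating factor μ = e^(6x).
(μ y)' = 14e^(6x) ⇒ μ y = (7/3)e^(6x) + C.
Divide by μ: y = 7/3 + Ce^(-6x).


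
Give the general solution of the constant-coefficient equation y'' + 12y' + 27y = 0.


Characteristic equation: r² + 12r + 27 = 0.
Factor: (r + 9)(r + 3) = 0 ⇒ r = -9, -3 (distinct real).
General solution: y = C₁e^(-9x) + C₂e^(-3x).


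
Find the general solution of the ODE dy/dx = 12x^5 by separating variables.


Integrate both sides with respect to x: y = ∫ 12x^5 dx = 2x^6 + C.


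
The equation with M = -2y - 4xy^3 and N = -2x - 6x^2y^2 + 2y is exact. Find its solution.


Check exactness: ∂M/∂y = -2 - 12xy^2 and ∂N/∂x = -2 - 12xy^2; equal, so the equation is exact.
Integrate M with respect to x (treating y as constant): ∫M dx = -2xy - 2x^2y^3 + h(y).
Differentiate w.r.t. y and set equal to N: the x-dependent terms already match, leaving h'(y) = 2y. Integrate: h(y) = y^2.
So F(x,y) = -2xy - 2x^2y^3 + y^2.
General solution: -2xy - 2x^2y^3 + y^2 = C.


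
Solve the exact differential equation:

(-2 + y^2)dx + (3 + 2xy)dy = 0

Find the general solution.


Check exactness: ∂M/∂y = 2y and ∂N/∂x = 2y; equal, so the equation is exact.
Integrate M with respect to x (treating y as constant): ∫M dx = -2x + xy^2 + h(y).
Differentiate w.r.t. y and set equal to N: the x-dependent terms already match, leaving h'(y) = 3. Integrate: h(y) = 3y.
So F(x,y) = 3y - 2x + xy^2.
General solution: 3y - 2x + xy^2 = C.


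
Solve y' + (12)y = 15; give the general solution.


P(x) = 12, Q(x) = 15; integrating factor μ = e^(12x).
(μ y)' = 15e^(12x) ⇒ μ y = (5/4)e^(12x) + C.
Divide by μ: y = 5/4 + Ce^(-12x).


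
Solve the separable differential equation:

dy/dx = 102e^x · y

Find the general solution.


Separate variables: dy/y = 102e^x dx.
Integrate: ln|y| = 102e^x + C₀.
Exponentiate: y = Ce^(102e^x).


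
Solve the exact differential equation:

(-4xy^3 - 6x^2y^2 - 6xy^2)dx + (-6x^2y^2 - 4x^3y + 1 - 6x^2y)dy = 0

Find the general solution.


Check exactness: ∂M/∂y = -12xy^2 - 12x^2y - 12xy and ∂N/∂x = -12xy^2 - 12x^2y - 12xy; equal, so the equation is exact.
Integrate M with respect to x (treating y as constant): ∫M dx = -2x^2y^3 - 2x^3y^2 - 3x^2y^2 + h(y).
Differentiate w.r.t. y and set equal to N: the x-dependent terms already match, leaving h'(y) = 1. Integrate: h(y) = y.
So F(x,y) = -2x^2y^3 - 2x^3y^2 + y - 3x^2y^2.
General solution: -2x^2y^3 - 2x^3y^2 + y - 3x^2y^2 = C.


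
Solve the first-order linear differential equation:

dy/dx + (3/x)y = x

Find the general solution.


P(x) = 3/x ⇒ μ = x^3.
(x^3 y)' = x^4 ⇒ x^3 y = x^5/(5) + C.
Solve for y: y = (1/5)x^2 + C/x^3.


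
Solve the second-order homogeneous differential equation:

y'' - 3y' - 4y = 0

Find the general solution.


Characteristic equation: r² - 3r - 4 = 0.
Factor: (r + 1)(r - 4) = 0 ⇒ r = -1, 4 (distinct real).
General solution: y = C₁e^(-x) + C₂e^(4x).


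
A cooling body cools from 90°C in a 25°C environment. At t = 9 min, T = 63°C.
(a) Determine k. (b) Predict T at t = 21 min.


Newton's law: T(t) = T_a + (T₀ - T_a)e^(-kt).
(a) Use T(9) = 63: (63 - 25)/(90 - 25) = e^(-k·9), so k = -ln(0.585)/9 ≈ 0.0596.
(b) Apply k to t = 21: T(21) = 25 + (65)e^(-1.253) ≈ 43.6°C.


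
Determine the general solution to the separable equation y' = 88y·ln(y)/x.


Separate: dy/[y ln(y)] = 88 dx/x.
Substitute u = ln(y): du/u = 88 dx/x.
Integrate: ln|ln(y)| = 88ln|x| + C₀, hence ln(y) = C·x^88.


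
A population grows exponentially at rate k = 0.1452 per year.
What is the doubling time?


Exponential growth: P(t) = P₀ e^(0.1452t). Set P(t)/P₀ = 2: e^(0.1452t) = 2.
Solve: t = ln(2)/0.1452 ≈ 4.77 years.


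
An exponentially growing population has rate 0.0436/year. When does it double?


Exponential growth: P(t) = P₀ e^(0.0436t). Set P(t)/P₀ = 2: e^(0.0436t) = 2.
Solve: t = ln(2)/0.0436 ≈ 15.90 years.


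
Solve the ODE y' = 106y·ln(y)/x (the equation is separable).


Separate: dy/[y ln(y)] = 106 dx/x.
Substitute u = ln(y): du/u = 106 dx/x.
Integrate: ln|ln(y)| = 106ln|x| + C₀, hence ln(y) = C·x^106.


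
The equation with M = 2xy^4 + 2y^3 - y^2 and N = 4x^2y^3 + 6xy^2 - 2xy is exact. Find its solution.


Check exactness: ∂M/∂y = 8xy^3 + 6y^2 - 2y and ∂N/∂x = 8xy^3 + 6y^2 - 2y; equal, so the equation is exact.
Integrate M with respect to x (treating y as constant): ∫M dx = x^2y^4 + 2xy^3 - xy^2 + h(y).
Differentiate w.r.t. y and set equal to N: all terms match, so h'(y) = 0 and h is a constant absorbed into C.
General solution: x^2y^4 + 2xy^3 - xy^2 = C.


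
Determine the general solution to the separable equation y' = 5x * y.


Separate variables: dy/y = 5x dx.
Integrate: ln|y| = (5/2)x^2 + C₀.
Exponentiate: y = Ce^((5/2)x^2).


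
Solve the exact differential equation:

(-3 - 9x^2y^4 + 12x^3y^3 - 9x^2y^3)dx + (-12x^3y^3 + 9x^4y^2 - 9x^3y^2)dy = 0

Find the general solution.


Check exactness: ∂M/∂y = -36x^2y^3 + 36x^3y^2 - 27x^2y^2 and ∂N/∂x = -36x^2y^3 + 36x^3y^2 - 27x^2y^2; equal, so the equation is exact.
Integrate M with respect to x (treating y as constant): ∫M dx = -3x - 3x^3y^4 + 3x^4y^3 - 3x^3y^3 + h(y).
Differentiate w.r.t. y and set equal to N: all terms match, so h'(y) = 0 and h is a constant absorbed into C.
General solution: -3x - 3x^3y^4 + 3x^4y^3 - 3x^3y^3 = C.


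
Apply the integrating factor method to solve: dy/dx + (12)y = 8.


P(x) = 12, Q(x) = 8; integrating factor μ = e^(12x).
(μ y)' = 8e^(12x) ⇒ μ y = (2/3)e^(12x) + C.
Divide by μ: y = 2/3 + Ce^(-12x).


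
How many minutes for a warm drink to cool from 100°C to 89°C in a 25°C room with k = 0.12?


From T(t) = T_a + (T₀ - T_a)e^(-kt), set T(t) = 89:
(89 - 25) / (100 - 25) = e^(-0.12t), so t = -ln(0.853)/0.12 ≈ 1.3 minutes.


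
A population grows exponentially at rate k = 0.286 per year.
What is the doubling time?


Exponential growth: P(t) = P₀ e^(0.286t). Set P(t)/P₀ = 2: e^(0.286t) = 2.
Solve: t = ln(2)/0.286 ≈ 2.42 years.


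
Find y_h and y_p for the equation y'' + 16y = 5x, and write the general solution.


Homogeneous: r² + 16 = 0 ⇒ r = ±4i, y_h = C₁cos(4x) + C₂sin(4x).
Polynomial forcing; try y_p = Ax + B. Then y_p'' + 16 y_p = 16(Ax + B) = 5x, so B = 0 and A = 5/16.
General solution: y = C₁cos(4x) + C₂sin(4x) + (5/16)x.


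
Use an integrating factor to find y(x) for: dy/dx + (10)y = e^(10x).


P(x) = 10 ⇒ μ = e^(10x).
(μ y)' = e^(20x) ⇒ μ y = e^(20x)/20 + C.
Divide by μ: y = (1/20)e^(10x) + Ce^(-10x).


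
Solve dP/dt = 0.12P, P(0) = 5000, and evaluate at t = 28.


The ODE dP/dt = 0.12P has solution P(t) = P(0)e^(0.12t).
Substitute P(0) = 5000 and t = 28: P(28) = 5000 e^(3.36) ≈ 143946.


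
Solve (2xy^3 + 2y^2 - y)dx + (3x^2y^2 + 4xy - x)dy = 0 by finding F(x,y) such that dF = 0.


Check exactness: ∂M/∂y = 6xy^2 + 4y - 1 and ∂N/∂x = 6xy^2 + 4y - 1; equal, so the equation is exact.
Integrate M with respect to x (treating y as constant): ∫M dx = x^2y^3 + 2xy^2 - xy + h(y).
Differentiate w.r.t. y and set equal to N: all terms match, so h'(y) = 0 and h is a constant absorbed into C.
General solution: x^2y^3 + 2xy^2 - xy = C.


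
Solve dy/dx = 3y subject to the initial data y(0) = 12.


General solution of y' = 3y is y = Ce^(3x).
Apply y(0) = 12: C = 12.
Particular solution: y = 12e^(3x).


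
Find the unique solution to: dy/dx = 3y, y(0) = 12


General solution of y' = 3y is y = Ce^(3x).
Apply y(0) = 12: C = 12.
Particular solution: y = 12e^(3x).


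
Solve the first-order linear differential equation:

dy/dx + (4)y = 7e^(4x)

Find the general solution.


P(x) = 4 ⇒ μ = e^(4x).
(μ y)' = 7e^(8x) ⇒ μ y = (7/8)e^(8x) + C.
Divide by μ: y = (7/8)e^(4x) + Ce^(-4x).


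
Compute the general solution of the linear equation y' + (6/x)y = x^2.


P(x) = 6/x ⇒ μ = x^6.
(x^6 y)' = x^8 ⇒ x^6 y = x^9/(9) + C.
Solve for y: y = (1/9)x^3 + C/x^6.


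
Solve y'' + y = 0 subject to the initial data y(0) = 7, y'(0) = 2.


Characteristic roots of r² + 1 = 0 are ±1i, so y = C₁cos(x) + C₂sin(x).
Apply y(0) = 7: C₁ = 7. Differentiate and apply y'(0) = 2: 1·C₂ = 2, so C₂ = 2.
Particular solution: y = 7cos(x) + 2sin(x).


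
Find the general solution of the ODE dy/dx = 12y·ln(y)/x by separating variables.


Separate: dy/[y ln(y)] = 12 dx/x.
Substitute u = ln(y): du/u = 12 dx/x.
Integrate: ln|ln(y)| = 12ln|x| + C₀, hence ln(y) = C·x^12.


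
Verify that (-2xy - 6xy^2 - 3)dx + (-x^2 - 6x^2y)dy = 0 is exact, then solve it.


Check exactness: ∂M/∂y = -2x - 12xy and ∂N/∂x = -2x - 12xy; equal, so the equation is exact.
Integrate M with respect to x (treating y as constant): ∫M dx = -x^2y - 3x^2y^2 - 3x + h(y).
Differentiate w.r.t. y and set equal to N: all terms match, so h'(y) = 0 and h is a constant absorbed into C.
General solution: -x^2y - 3x^2y^2 - 3x = C.


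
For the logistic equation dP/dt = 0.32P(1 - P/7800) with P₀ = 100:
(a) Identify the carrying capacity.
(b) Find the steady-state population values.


Logistic ODE dP/dt = 0.32P(1 - P/7800) has equilibria where dP/dt = 0, i.e. P = 0 or P = 7800.
The coefficient (1 - P/K) = 0 when P = K, identifying K = 7800 as the carrying capacity.
(a) K = 7800; (b) equilibria P = 0 and P = 7800.


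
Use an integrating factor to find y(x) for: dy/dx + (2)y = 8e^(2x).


P(x) = 2 ⇒ μ = e^(2x).
(μ y)' = 8e^(4x) ⇒ μ y = (8/4)e^(4x) + C.
Divide by μ: y = 2e^(2x) + Ce^(-2x).


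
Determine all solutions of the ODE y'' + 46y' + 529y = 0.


Characteristic equation: r² + 46r + 529 = 0, i.e. (r + 23)² = 0.
Repeated root r = -23; include an x factor for the second linearly independent solution.
General solution: y = (C₁ + C₂x)e^(-23x).


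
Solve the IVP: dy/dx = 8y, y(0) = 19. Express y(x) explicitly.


General solution of y' = 8y is y = Ce^(8x).
Apply y(0) = 19: C = 19.
Particular solution: y = 19e^(8x).


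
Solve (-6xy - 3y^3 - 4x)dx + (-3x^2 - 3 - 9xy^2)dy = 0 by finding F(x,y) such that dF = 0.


Check exactness: ∂M/∂y = -6x - 9y^2 and ∂N/∂x = -6x - 9y^2; equal, so the equation is exact.
Integrate M with respect to x (treating y as constant): ∫M dx = -3x^2y - 3xy^3 - 2x^2 + h(y).
Differentiate w.r.t. y and set equal to N: the x-dependent terms already match, leaving h'(y) = -3. Integrate: h(y) = -3y.
So F(x,y) = -3x^2y - 3y - 3xy^3 - 2x^2.
General solution: -3x^2y - 3y - 3xy^3 - 2x^2 = C.


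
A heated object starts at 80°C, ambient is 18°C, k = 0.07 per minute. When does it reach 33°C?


From T(t) = T_a + (T₀ - T_a)e^(-kt), set T(t) = 33:
(33 - 18) / (80 - 18) = e^(-0.07t), so t = -ln(0.242)/0.07 ≈ 20.3 minutes.


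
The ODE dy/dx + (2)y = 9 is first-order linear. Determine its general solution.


P(x) = 2, Q(x) = 9; integrating factor μ = e^(2x).
(μ y)' = 9e^(2x) ⇒ μ y = (9/2)e^(2x) + C.
Divide by μ: y = 9/2 + Ce^(-2x).


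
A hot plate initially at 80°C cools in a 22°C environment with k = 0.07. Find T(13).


Newton's law: dT/dt = -k(T - T_a) has solution T(t) = T_a + (T₀ - T_a)e^(-kt).
Plug in T_a = 22, T₀ = 80, k = 0.07, t = 13: T(13) = 22 + (58)e^(-0.91) ≈ 45.3°C.


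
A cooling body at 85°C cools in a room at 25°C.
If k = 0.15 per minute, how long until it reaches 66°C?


From T(t) = T_a + (T₀ - T_a)e^(-kt), set T(t) = 66:
(66 - 25) / (85 - 25) = e^(-0.15t), so t = -ln(0.683)/0.15 ≈ 2.5 minutes.


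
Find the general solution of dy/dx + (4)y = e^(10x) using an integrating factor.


P(x) = 4 ⇒ μ = e^(4x).
(μ y)' = e^(14x) ⇒ μ y = e^(14x)/14 + C.
Divide by μ: y = (1/14)e^(10x) + Ce^(-4x).


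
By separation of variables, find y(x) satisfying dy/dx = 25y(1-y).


Separate: dy/[y(1-y)] = 25 dx.
Partial fractions: 1/[y(1-y)] = 1/y + 1/(1-y).
Integrate: ln|y/(1-y)| = 25x + C₀.
Solve for y: y = 1/(1 + Ce^(-25x)).


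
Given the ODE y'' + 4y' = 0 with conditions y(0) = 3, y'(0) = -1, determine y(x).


Characteristic roots of r² + 4r = 0 are -4, 0.
General solution y = c₁ e^(-4x) + c₂.
Apply y(0) = 3: c₁ + c₂ = 3. Apply y'(0) = -1: -4 c₁ + 0 c₂ = -1.
Solve: c₁ = 1/4, c₂ = 11/4.
Particular solution: y = (1/4)e^(-4x) + 11/4.


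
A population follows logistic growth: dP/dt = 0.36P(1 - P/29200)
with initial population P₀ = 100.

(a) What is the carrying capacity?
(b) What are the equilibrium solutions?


Logistic ODE dP/dt = 0.36P(1 - P/29200) has equilibria where dP/dt = 0, i.e. P = 0 or P = 29200.
The coefficient (1 - P/K) = 0 when P = K, identifying K = 29200 as the carrying capacity.
(a) K = 29200; (b) equilibria P = 0 and P = 29200.


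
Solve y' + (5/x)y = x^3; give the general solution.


P(x) = 5/x ⇒ μ = x^5.
(x^5 y)' = x^8 ⇒ x^5 y = x^9/(9) + C.
Solve for y: y = (1/9)x^4 + C/x^5.


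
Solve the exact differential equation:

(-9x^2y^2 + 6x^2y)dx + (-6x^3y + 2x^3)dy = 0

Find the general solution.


Check exactness: ∂M/∂y = -18x^2y + 6x^2 and ∂N/∂x = -18x^2y + 6x^2; equal, so the equation is exact.
Integrate M with respect to x (treating y as constant): ∫M dx = -3x^3y^2 + 2x^3y + h(y).
Differentiate w.r.t. y and set equal to N: all terms match, so h'(y) = 0 and h is a constant absorbed into C.
General solution: -3x^3y^2 + 2x^3y = C.


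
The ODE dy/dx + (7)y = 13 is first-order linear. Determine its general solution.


P(x) = 7, Q(x) = 13; integrating factor μ = e^(7x).
(μ y)' = 13e^(7x) ⇒ μ y = (13/7)e^(7x) + C.
Divide by μ: y = 13/7 + Ce^(-7x).


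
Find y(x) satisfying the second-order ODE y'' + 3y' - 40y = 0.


Characteristic equation: r² + 3r - 40 = 0.
Factor: (r + 8)(r - 5) = 0 ⇒ r = -8, 5 (distinct real).
General solution: y = C₁e^(-8x) + C₂e^(5x).


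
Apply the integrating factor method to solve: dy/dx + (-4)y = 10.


P(x) = -4 ⇒ μ = e^(-4x).
(μ y)' = 10e^(-4x) ⇒ μ y = -(5/2)e^(-4x) + C.
Divide by μ: y = -5/2 + Ce^(4x).


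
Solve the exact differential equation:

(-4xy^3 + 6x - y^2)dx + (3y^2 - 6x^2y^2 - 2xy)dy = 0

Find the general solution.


Check exactness: ∂M/∂y = -12xy^2 - 2y and ∂N/∂x = -12xy^2 - 2y; equal, so the equation is exact.
Integrate M with respect to x (treating y as constant): ∫M dx = -2x^2y^3 + 3x^2 - xy^2 + h(y).
Differentiate w.r.t. y and set equal to N: the x-dependent terms already match, leaving h'(y) = 3y^2. Integrate: h(y) = y^3.
So F(x,y) = y^3 - 2x^2y^3 + 3x^2 - xy^2.
General solution: y^3 - 2x^2y^3 + 3x^2 - xy^2 = C.


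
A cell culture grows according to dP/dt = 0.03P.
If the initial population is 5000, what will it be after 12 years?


The ODE dP/dt = 0.03P has solution P(t) = P(0)e^(0.03t).
Substitute P(0) = 5000 and t = 12: P(12) = 5000 e^(0.36) ≈ 7167.


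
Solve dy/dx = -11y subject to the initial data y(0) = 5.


General solution of y' = -11y is y = Ce^(-11x).
Apply y(0) = 5: C = 5.
Particular solution: y = 5e^(-11x).


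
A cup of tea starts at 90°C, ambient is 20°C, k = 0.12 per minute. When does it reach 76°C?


From T(t) = T_a + (T₀ - T_a)e^(-kt), set T(t) = 76:
(76 - 20) / (90 - 20) = e^(-0.12t), so t = -ln(0.800)/0.12 ≈ 1.9 minutes.


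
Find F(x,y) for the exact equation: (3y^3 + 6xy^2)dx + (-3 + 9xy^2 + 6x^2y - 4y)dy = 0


Check exactness: ∂M/∂y = 9y^2 + 12xy and ∂N/∂x = 9y^2 + 12xy; equal, so the equation is exact.
Integrate M with respect to x (treating y as constant): ∫M dx = 3xy^3 + 3x^2y^2 + h(y).
Differentiate w.r.t. y and set equal to N: the x-dependent terms already match, leaving h'(y) = -3 - 4y. Integrate: h(y) = -3y - 2y^2.
So F(x,y) = -3y + 3xy^3 + 3x^2y^2 - 2y^2.
General solution: -3y + 3xy^3 + 3x^2y^2 - 2y^2 = C.


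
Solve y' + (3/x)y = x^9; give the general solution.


P(x) = 3/x ⇒ μ = x^3.
(x^3 y)' = x^3·x^9 = x^12.
Integrate: x^3 y = x^13/(13) + C.
Solve for y: y = (1/13)x^10 + C/x^3.


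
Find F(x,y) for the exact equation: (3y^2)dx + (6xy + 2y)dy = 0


Check exactness: ∂M/∂y = 6y and ∂N/∂x = 6y; equal, so the equation is exact.
Integrate M with respect to x (treating y as constant): ∫M dx = 3xy^2 + h(y).
Differentiate w.r.t. y and set equal to N: the x-dependent terms already match, leaving h'(y) = 2y. Integrate: h(y) = y^2.
So F(x,y) = 3xy^2 + y^2.
General solution: 3xy^2 + y^2 = C.


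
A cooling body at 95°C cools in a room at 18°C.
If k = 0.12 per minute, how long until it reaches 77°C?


From T(t) = T_a + (T₀ - T_a)e^(-kt), set T(t) = 77:
(77 - 18) / (95 - 18) = e^(-0.12t), so t = -ln(0.766)/0.12 ≈ 2.2 minutes.


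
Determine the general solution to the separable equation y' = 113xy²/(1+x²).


Separate: dy/y² = 113x/(1+x²) dx.
Integrate LHS: ∫ dy/y² = -1/y.
Integrate RHS via u = 1+x²: (113/2)ln(1+x²) + C.
Result: -1/y = (113/2)ln(1+x²) + C.


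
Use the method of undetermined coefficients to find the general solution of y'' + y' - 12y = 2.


Characteristic roots of r² + r - 12 = 0 are 3, -4.
y_h = C₁e^(3x) + C₂e^(-4x).
Forcing exponent 0 is not a characteristic root; try y_p = A.
Substitute: A·(0 + (1)·0 + (-12)) = A·-12 = 2, so A = -1/6.
General solution: y = C₁e^(3x) + C₂e^(-4x) - 1/6.


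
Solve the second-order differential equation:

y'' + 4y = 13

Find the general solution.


Homogeneous part: r² + 4 = 0 ⇒ r = ±2i, so y_h = C₁cos(2x) + C₂sin(2x).
Try constant y_p = A; plug in: 4A = 13 ⇒ A = 13/4.
General solution: y = C₁cos(2x) + C₂sin(2x) + 13/4.


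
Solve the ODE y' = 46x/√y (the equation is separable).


Separate: √y dy = 46x dx.
Integrate: (2/3)y^(3/2) = 23x² + C.


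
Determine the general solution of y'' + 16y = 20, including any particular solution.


Homogeneous part: r² + 16 = 0 ⇒ r = ±4i, so y_h = C₁cos(4x) + C₂sin(4x).
Try constant y_p = A; plug in: 16A = 20 ⇒ A = 5/4.
General solution: y = C₁cos(4x) + C₂sin(4x) + 5/4.


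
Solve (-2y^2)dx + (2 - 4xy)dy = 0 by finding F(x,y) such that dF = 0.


Check exactness: ∂M/∂y = -4y and ∂N/∂x = -4y; equal, so the equation is exact.
Integrate M with respect to x (treating y as constant): ∫M dx = -2xy^2 + h(y).
Differentiate w.r.t. y and set equal to N: the x-dependent terms already match, leaving h'(y) = 2. Integrate: h(y) = 2y.
So F(x,y) = 2y - 2xy^2.
General solution: 2y - 2xy^2 = C.


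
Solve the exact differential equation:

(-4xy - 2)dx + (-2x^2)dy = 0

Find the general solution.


Check exactness: ∂M/∂y = -4x and ∂N/∂x = -4x; equal, so the equation is exact.
Integrate M with respect to x (treating y as constant): ∫M dx = -2x^2y - 2x + h(y).
Differentiate w.r.t. y and set equal to N: all terms match, so h'(y) = 0 and h is a constant absorbed into C.
General solution: -2x^2y - 2x = C.


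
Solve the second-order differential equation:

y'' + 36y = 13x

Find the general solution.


Homogeneous: r² + 36 = 0 ⇒ r = ±6i, y_h = C₁cos(6x) + C₂sin(6x).
Polynomial forcing; try y_p = Ax + B. Then y_p'' + 36 y_p = 36(Ax + B) = 13x, so B = 0 and A = 13/36.
General solution: y = C₁cos(6x) + C₂sin(6x) + (13/36)x.


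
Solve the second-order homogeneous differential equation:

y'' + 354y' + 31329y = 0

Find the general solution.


Characteristic equation: r² + 354r + 31329 = 0, i.e. (r + 177)² = 0.
Repeated root r = -177; include an x factor for the second linearly independent solution.
General solution: y = (C₁ + C₂x)e^(-177x).


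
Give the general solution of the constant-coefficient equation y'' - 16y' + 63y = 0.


Characteristic equation: r² - 16r + 63 = 0.
Factor: (r - 9)(r - 7) = 0 ⇒ r = 9, 7 (distinct real).
General solution: y = C₁e^(9x) + C₂e^(7x).


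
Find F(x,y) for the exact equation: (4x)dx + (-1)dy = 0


Check exactness: ∂M/∂y = 0 and ∂N/∂x = 0; equal, so the equation is exact.
Integrate M with respect to x (treating y as constant): ∫M dx = 2x^2 + h(y).
Differentiate w.r.t. y and set equal to N: the x-dependent terms already match, leaving h'(y) = -1. Integrate: h(y) = -y.
So F(x,y) = 2x^2 - y.
General solution: 2x^2 - y = C.


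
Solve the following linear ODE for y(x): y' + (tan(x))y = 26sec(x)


P(x) = tan(x) ⇒ μ = e^(∫tan(x)dx) = sec(x).
(sec(x) y)' = 26sec²(x) ⇒ sec(x) y = 26tan(x) + C.
Multiply by cos(x): y = 26sin(x) + C·cos(x).


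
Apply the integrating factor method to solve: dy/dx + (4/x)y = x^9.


P(x) = 4/x ⇒ μ = x^4.
(x^4 y)' = x^4·x^9 = x^13.
Integrate: x^4 y = x^14/(14) + C.
Solve for y: y = (1/14)x^10 + C/x^4.


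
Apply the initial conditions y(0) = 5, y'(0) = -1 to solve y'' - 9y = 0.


Characteristic roots of r² - 9 = 0 are -3, 3.
General solution y = c₁ e^(-3x) + c₂ e^(3x).
Apply y(0) = 5: c₁ + c₂ = 5. Apply y'(0) = -1: -3 c₁ + 3 c₂ = -1.
Solve: c₁ = 8/3, c₂ = 7/3.
Particular solution: y = (8/3)e^(-3x) + (7/3)e^(3x).


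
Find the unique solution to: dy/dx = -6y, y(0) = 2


General solution of y' = -6y is y = Ce^(-6x).
Apply y(0) = 2: C = 2.
Particular solution: y = 2e^(-6x).


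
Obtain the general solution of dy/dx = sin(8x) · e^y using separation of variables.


Separate: e^(-y) dy = sin(8x) dx.
Integrate: -e^(-y) = -(1/8)cos(8x) + C₀.
Rearrange: e^(-y) = (1/8)cos(8x) + C.


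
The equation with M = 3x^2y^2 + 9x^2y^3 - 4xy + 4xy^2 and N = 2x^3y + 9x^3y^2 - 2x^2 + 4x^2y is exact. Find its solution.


Check exactness: ∂M/∂y = 6x^2y + 27x^2y^2 - 4x + 8xy and ∂N/∂x = 6x^2y + 27x^2y^2 - 4x + 8xy; equal, so the equation is exact.
Integrate M with respect to x (treating y as constant): ∫M dx = x^3y^2 + 3x^3y^3 - 2x^2y + 2x^2y^2 + h(y).
Differentiate w.r.t. y and set equal to N: all terms match, so h'(y) = 0 and h is a constant absorbed into C.
General solution: x^3y^2 + 3x^3y^3 - 2x^2y + 2x^2y^2 = C.


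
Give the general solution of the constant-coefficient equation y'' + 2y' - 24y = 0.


Characteristic equation: r² + 2r - 24 = 0.
Factor: (r - 4)(r + 6) = 0 ⇒ r = 4, -6 (distinct real).
General solution: y = C₁e^(4x) + C₂e^(-6x).


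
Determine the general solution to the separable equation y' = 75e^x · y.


Separate variables: dy/y = 75e^x dx.
Integrate: ln|y| = 75e^x + C₀.
Exponentiate: y = Ce^(75e^x).


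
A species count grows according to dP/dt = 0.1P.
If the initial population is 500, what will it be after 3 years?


The ODE dP/dt = 0.1P has solution P(t) = P(0)e^(0.1t).
Substitute P(0) = 500 and t = 3: P(3) = 500 e^(0.30) ≈ 675.


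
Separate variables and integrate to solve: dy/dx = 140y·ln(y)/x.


Separate: dy/[y ln(y)] = 140 dx/x.
Substitute u = ln(y): du/u = 140 dx/x.
Integrate: ln|ln(y)| = 140ln|x| + C₀, hence ln(y) = C·x^140.


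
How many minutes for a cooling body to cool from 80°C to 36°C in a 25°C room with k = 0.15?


From T(t) = T_a + (T₀ - T_a)e^(-kt), set T(t) = 36:
(36 - 25) / (80 - 25) = e^(-0.15t), so t = -ln(0.200)/0.15 ≈ 10.7 minutes.


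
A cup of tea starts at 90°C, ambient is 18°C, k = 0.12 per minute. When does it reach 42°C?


From T(t) = T_a + (T₀ - T_a)e^(-kt), set T(t) = 42:
(42 - 18) / (90 - 18) = e^(-0.12t), so t = -ln(0.333)/0.12 ≈ 9.2 minutes.


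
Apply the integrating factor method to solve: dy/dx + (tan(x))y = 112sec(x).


P(x) = tan(x) ⇒ μ = e^(∫tan(x)dx) = sec(x).
(sec(x) y)' = 112sec²(x) ⇒ sec(x) y = 112tan(x) + C.
Multiply by cos(x): y = 112sin(x) + C·cos(x).


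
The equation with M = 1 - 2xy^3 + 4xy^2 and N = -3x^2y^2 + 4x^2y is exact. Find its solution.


Check exactness: ∂M/∂y = -6xy^2 + 8xy and ∂N/∂x = -6xy^2 + 8xy; equal, so the equation is exact.
Integrate M with respect to x (treating y as constant): ∫M dx = x - x^2y^3 + 2x^2y^2 + h(y).
Differentiate w.r.t. y and set equal to N: all terms match, so h'(y) = 0 and h is a constant absorbed into C.
General solution: x - x^2y^3 + 2x^2y^2 = C.


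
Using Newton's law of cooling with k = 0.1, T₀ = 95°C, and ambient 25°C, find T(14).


Newton's law: dT/dt = -k(T - T_a) has solution T(t) = T_a + (T₀ - T_a)e^(-kt).
Plug in T_a = 25, T₀ = 95, k = 0.1, t = 14: T(14) = 25 + (70)e^(-1.40) ≈ 42.3°C.


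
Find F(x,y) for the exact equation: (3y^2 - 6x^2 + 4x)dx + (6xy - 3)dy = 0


Check exactness: ∂M/∂y = 6y and ∂N/∂x = 6y; equal, so the equation is exact.
Integrate M with respect to x (treating y as constant): ∫M dx = 3xy^2 - 2x^3 + 2x^2 + h(y).
Differentiate w.r.t. y and set equal to N: the x-dependent terms already match, leaving h'(y) = -3. Integrate: h(y) = -3y.
So F(x,y) = 3xy^2 - 2x^3 - 3y + 2x^2.
General solution: 3xy^2 - 2x^3 - 3y + 2x^2 = C.


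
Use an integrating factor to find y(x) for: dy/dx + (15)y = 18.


P(x) = 15, Q(x) = 18; integrating factor μ = e^(15x).
(μ y)' = 18e^(15x) ⇒ μ y = (6/5)e^(15x) + C.
Divide by μ: y = 6/5 + Ce^(-15x).


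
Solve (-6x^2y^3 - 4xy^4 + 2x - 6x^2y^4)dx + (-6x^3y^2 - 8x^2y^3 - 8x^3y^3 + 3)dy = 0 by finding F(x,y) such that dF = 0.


Check exactness: ∂M/∂y = -18x^2y^2 - 16xy^3 - 24x^2y^3 and ∂N/∂x = -18x^2y^2 - 16xy^3 - 24x^2y^3; equal, so the equation is exact.
Integrate M with respect to x (treating y as constant): ∫M dx = -2x^3y^3 - 2x^2y^4 + x^2 - 2x^3y^4 + h(y).
Differentiate w.r.t. y and set equal to N: the x-dependent terms already match, leaving h'(y) = 3. Integrate: h(y) = 3y.
So F(x,y) = -2x^3y^3 - 2x^2y^4 + x^2 - 2x^3y^4 + 3y.
General solution: -2x^3y^3 - 2x^2y^4 + x^2 - 2x^3y^4 + 3y = C.
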